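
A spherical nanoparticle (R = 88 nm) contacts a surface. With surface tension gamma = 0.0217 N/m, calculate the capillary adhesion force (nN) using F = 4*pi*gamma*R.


Convert radius: R = 88 nm = 8.8e-08 m
F = 4 * pi * gamma * R
F = 4 * pi * 0.0217 * 8.8e-08
F = 2.39967e-08 N = 23.9967 nN

23.9967


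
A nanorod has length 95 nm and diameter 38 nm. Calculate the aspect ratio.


Aspect ratio AR = length / diameter
AR = 95 / 38
AR = 2.5

2.5


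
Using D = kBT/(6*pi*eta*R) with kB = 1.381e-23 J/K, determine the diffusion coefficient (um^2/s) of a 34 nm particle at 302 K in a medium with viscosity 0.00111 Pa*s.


Radius R = 34/2 = 17 nm = 1.7e-08 m
D = kB*T / (6*pi*eta*R)
D = 1.381e-23 * 302 / (6 * pi * 0.00111 * 1.7e-08)
D = 1.17254e-11 m^2/s = 11.725 um^2/s

11.725


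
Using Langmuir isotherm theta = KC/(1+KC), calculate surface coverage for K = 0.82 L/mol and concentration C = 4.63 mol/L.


Langmuir isotherm: theta = K*C / (1 + K*C)
K*C = 0.82 * 4.63 = 3.7966
theta = 3.7966 / (1 + 3.7966) = 3.7966 / 4.7966
theta = 0.7915

0.7915


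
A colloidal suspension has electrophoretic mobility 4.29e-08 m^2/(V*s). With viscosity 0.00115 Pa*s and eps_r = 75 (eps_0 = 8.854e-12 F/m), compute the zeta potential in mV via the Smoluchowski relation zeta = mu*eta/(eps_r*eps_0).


Smoluchowski equation: zeta = mu * eta / (eps_r * eps_0)
zeta = 4.29e-08 * 0.00115 / (75 * 8.854e-12)
zeta = 0.074294 V = 74.29 mV

74.29


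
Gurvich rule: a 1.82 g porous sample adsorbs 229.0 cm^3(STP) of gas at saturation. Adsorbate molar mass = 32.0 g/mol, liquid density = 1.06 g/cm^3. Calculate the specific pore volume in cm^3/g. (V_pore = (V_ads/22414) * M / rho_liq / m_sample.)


Moles adsorbed n = V_ads / 22414 = 229.0 / 22414 = 1.021683e-02 mol
Liquid volume V_liq = n * M / rho_liq = 1.021683e-02 * 32.0 / 1.06 = 0.30843 cm^3
Specific pore volume V_pore = V_liq / m_sample = 0.30843 / 1.82
V_pore = 0.1695 cm^3/g

0.1695


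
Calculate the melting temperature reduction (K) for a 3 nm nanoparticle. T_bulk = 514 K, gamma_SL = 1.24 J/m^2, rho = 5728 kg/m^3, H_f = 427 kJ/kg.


Radius R = 3/2 = 1.5 nm = 1.5e-09 m
Convert H_f = 427 kJ/kg = 427000 J/kg
dT = 2 * gamma_SL * T_bulk / (rho * H_f * R)
dT = 2 * 1.24 * 514 / (5728 * 427000 * 1.5e-09)
dT = 347.5 K

347.5


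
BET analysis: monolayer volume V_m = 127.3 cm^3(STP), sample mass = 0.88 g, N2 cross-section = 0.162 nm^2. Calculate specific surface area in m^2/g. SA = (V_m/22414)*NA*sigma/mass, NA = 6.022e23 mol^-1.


Number of moles in monolayer = V_m / 22414 = 127.3 / 22414 = 0.00567949
Number of molecules = moles * NA = 0.00567949 * 6.022e23
SA = molecules * sigma / mass
SA = (127.3 / 22414) * 6.022e23 * 0.162e-18 / 0.88
SA = 629.6 m^2/g

629.6


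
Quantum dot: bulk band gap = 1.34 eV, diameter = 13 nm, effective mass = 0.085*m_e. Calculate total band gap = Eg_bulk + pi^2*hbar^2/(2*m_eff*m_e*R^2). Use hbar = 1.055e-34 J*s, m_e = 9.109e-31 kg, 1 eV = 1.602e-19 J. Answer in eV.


Radius R = 13/2 nm = 6.5e-09 m
Confinement energy dE = pi^2 * hbar^2 / (2 * m_eff * m_e * R^2)
dE = pi^2 * (1.055e-34)^2 / (2 * 0.085 * 9.109e-31 * (6.5e-09)^2) J, divided by 1.602e-19 J/eV
dE = 0.1048 eV
Total band gap = E_g(bulk) + dE = 1.34 + 0.1048 = 1.4448 eV

1.4448


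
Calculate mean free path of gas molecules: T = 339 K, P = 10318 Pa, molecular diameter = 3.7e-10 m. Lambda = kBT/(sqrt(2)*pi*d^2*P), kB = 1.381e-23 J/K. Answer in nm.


Mean free path: lambda = kB*T / (sqrt(2) * pi * d^2 * P)
lambda = 1.381e-23 * 339 / (sqrt(2) * pi * (3.7e-10)^2 * 10318)
lambda = 7.45984e-07 m
lambda = 745.98 nm

745.98


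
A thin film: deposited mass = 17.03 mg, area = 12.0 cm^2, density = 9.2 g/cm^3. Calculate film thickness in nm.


Convert: m = 17.03 mg = 1.7030e-05 kg, A = 12.0 cm^2 = 1.2000e-03 m^2, rho = 9.2 g/cm^3 = 9200 kg/m^3
t = m / (A * rho)
t = 1.7030e-05 / (1.2000e-03 * 9200)
t = 1.5426e-06 m = 1542.6 nm

1542.6


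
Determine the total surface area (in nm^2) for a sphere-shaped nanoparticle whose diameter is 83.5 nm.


Radius r = 83.5/2 = 41.75 nm
Surface area SA = 4 * pi * r^2
SA = 4 * pi * (41.75)^2
SA = 21903.97 nm^2

21903.97


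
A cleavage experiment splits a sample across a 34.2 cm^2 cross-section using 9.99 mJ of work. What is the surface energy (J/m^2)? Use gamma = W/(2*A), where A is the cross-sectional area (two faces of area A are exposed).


Convert: A = 34.2 cm^2 = 0.00342 m^2, W = 9.99 mJ = 0.00999 J
Cleaving exposes two faces of area A, so total new surface = 2*A and gamma = W / (2*A)
gamma = 0.00999 / (2 * 0.00342)
gamma = 1.461 J/m^2

1.461


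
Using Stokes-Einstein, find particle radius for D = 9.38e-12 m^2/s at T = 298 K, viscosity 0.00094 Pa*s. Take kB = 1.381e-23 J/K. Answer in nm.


Stokes-Einstein: R = kB*T / (6*pi*eta*D)
R = 1.381e-23 * 298 / (6 * pi * 0.00094 * 9.38e-12)
R = 2.47616e-08 m = 24.76 nm

24.76


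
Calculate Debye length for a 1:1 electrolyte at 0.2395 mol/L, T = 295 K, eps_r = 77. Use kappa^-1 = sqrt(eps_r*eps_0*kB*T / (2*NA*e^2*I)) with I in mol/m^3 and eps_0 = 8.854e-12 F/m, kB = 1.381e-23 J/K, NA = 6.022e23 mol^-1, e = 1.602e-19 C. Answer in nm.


Ionic strength I = 0.2395 * 1^2 * 1000 = 239.5 mol/m^3
kappa^-1 = sqrt(77 * 8.854e-12 * 1.381e-23 * 295 / (2 * 6.022e23 * (1.602e-19)^2 * 239.5))
kappa^-1 = 0.613 nm

0.613


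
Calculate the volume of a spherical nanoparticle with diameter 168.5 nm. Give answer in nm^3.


Radius r = 168.5/2 = 84.25 nm
Volume V = (4/3) * pi * r^3
V = (4/3) * pi * (84.25)^3
V = 2504945.83 nm^3

2504945.83


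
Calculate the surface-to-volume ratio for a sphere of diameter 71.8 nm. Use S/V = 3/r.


Radius r = 71.8/2 = 35.9 nm
S/V = 3 / r = 3 / 35.9
S/V = 0.0836 nm^-1

0.0836


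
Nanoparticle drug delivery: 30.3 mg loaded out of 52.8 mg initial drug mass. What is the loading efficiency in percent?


Drug loading efficiency = (drug loaded / drug initial) * 100
DLE = 30.3 / 52.8 * 100
DLE = 0.5739 * 100
DLE = 57.39%

57.39


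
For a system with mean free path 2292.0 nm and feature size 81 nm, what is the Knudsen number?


Knudsen number Kn = lambda / L
Kn = 2292.0 / 81
Kn = 28.2963

28.2963


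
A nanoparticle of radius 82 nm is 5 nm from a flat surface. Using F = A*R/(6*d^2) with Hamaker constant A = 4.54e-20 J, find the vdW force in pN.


Convert to SI: R = 82 nm = 8.2e-08 m, d = 5 nm = 5e-09 m
F = A * R / (6 * d^2)
F = 4.54e-20 * 8.2e-08 / (6 * (5e-09)^2)
F = 2.48187e-11 N = 24.819 pN

24.819


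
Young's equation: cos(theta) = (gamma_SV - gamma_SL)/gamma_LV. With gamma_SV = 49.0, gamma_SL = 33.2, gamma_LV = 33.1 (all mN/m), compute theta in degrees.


cos(theta) = (gamma_SV - gamma_SL) / gamma_LV
cos(theta) = (49.0 - 33.2) / 33.1
cos(theta) = 0.477341
theta = arccos(0.477341) = 61.49 degrees

61.49


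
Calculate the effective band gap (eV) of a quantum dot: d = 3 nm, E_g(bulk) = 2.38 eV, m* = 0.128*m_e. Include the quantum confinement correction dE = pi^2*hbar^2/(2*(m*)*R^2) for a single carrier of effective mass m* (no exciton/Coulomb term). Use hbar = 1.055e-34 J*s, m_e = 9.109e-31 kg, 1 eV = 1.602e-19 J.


Radius R = 3/2 nm = 1.5e-09 m
Confinement energy dE = pi^2 * hbar^2 / (2 * m_eff * m_e * R^2)
dE = pi^2 * (1.055e-34)^2 / (2 * 0.128 * 9.109e-31 * (1.5e-09)^2) J, divided by 1.602e-19 J/eV
dE = 1.3069 eV
Total band gap = E_g(bulk) + dE = 2.38 + 1.3069 = 3.6869 eV

3.6869


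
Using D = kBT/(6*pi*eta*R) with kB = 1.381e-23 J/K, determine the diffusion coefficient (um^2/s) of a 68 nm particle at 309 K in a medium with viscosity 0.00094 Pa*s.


Radius R = 68/2 = 34 nm = 3.4e-08 m
D = kB*T / (6*pi*eta*R)
D = 1.381e-23 * 309 / (6 * pi * 0.00094 * 3.4e-08)
D = 7.08344e-12 m^2/s = 7.083 um^2/s

7.083


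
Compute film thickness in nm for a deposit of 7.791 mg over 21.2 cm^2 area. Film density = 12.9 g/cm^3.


Convert: m = 7.791 mg = 7.7910e-06 kg, A = 21.2 cm^2 = 2.1200e-03 m^2, rho = 12.9 g/cm^3 = 12900 kg/m^3
t = m / (A * rho)
t = 7.7910e-06 / (2.1200e-03 * 12900)
t = 2.8488e-07 m = 284.9 nm

284.9


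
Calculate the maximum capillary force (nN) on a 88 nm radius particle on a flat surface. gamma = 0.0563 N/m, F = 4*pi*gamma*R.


Convert radius: R = 88 nm = 8.8e-08 m
F = 4 * pi * gamma * R
F = 4 * pi * 0.0563 * 8.8e-08
F = 6.22588e-08 N = 62.2588 nN

62.2588


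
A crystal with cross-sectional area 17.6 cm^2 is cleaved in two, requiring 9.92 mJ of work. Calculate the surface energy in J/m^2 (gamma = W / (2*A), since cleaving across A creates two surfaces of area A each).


Convert: A = 17.6 cm^2 = 0.00176 m^2, W = 9.92 mJ = 0.00992 J
Cleaving exposes two faces of area A, so total new surface = 2*A and gamma = W / (2*A)
gamma = 0.00992 / (2 * 0.00176)
gamma = 2.818 J/m^2

2.818


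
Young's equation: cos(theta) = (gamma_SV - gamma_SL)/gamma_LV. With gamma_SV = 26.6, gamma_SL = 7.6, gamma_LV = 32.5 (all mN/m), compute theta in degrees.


cos(theta) = (gamma_SV - gamma_SL) / gamma_LV
cos(theta) = (26.6 - 7.6) / 32.5
cos(theta) = 0.584615
theta = arccos(0.584615) = 54.22 degrees

54.22


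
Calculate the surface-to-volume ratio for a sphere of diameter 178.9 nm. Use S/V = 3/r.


Radius r = 178.9/2 = 89.45 nm
S/V = 3 / r = 3 / 89.45
S/V = 0.0335 nm^-1

0.0335


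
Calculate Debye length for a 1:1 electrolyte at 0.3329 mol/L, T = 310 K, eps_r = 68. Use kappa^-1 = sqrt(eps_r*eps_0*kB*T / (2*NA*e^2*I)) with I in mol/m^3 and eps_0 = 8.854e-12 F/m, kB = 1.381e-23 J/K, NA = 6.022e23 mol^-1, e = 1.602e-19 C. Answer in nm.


Ionic strength I = 0.3329 * 1^2 * 1000 = 332.9 mol/m^3
kappa^-1 = sqrt(68 * 8.854e-12 * 1.381e-23 * 310 / (2 * 6.022e23 * (1.602e-19)^2 * 332.9))
kappa^-1 = 0.5 nm

0.5


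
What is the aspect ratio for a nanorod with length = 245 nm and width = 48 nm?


Aspect ratio AR = length / diameter
AR = 245 / 48
AR = 5.1

5.1


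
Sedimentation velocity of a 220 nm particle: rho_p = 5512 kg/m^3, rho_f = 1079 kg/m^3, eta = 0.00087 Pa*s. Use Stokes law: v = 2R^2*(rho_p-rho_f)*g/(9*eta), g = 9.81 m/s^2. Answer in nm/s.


Radius R = 220/2 nm = 1.1e-07 m
Density difference = 5512 - 1079 = 4433 kg/m^3
v = 2 * R^2 * (rho_p - rho_f) * g / (9 * eta)
v = 2 * (1.1e-07)^2 * 4433 * 9.81 / (9 * 0.00087)
v = 1.34407e-07 m/s = 134.4065 nm/s

134.4065


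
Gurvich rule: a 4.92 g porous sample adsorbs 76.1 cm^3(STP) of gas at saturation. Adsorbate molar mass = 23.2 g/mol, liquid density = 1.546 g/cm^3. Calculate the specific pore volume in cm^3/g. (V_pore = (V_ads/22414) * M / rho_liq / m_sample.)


Moles adsorbed n = V_ads / 22414 = 76.1 / 22414 = 3.395199e-03 mol
Liquid volume V_liq = n * M / rho_liq = 3.395199e-03 * 23.2 / 1.546 = 0.05095 cm^3
Specific pore volume V_pore = V_liq / m_sample = 0.05095 / 4.92
V_pore = 0.0104 cm^3/g

0.0104


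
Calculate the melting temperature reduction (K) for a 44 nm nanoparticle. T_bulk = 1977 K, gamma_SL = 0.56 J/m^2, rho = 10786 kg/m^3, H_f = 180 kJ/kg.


Radius R = 44/2 = 22 nm = 2.2e-08 m
Convert H_f = 180 kJ/kg = 180000 J/kg
dT = 2 * gamma_SL * T_bulk / (rho * H_f * R)
dT = 2 * 0.56 * 1977 / (10786 * 180000 * 2.2e-08)
dT = 51.8 K

51.8


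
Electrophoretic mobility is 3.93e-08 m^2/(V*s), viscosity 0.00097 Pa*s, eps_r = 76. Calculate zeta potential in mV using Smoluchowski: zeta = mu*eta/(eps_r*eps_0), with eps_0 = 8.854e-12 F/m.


Smoluchowski equation: zeta = mu * eta / (eps_r * eps_0)
zeta = 3.93e-08 * 0.00097 / (76 * 8.854e-12)
zeta = 0.056651 V = 56.65 mV

56.65


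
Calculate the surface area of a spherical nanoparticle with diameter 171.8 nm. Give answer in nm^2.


Radius r = 171.8/2 = 85.9 nm
Surface area SA = 4 * pi * r^2
SA = 4 * pi * (85.9)^2
SA = 92724.86 nm^2

92724.86


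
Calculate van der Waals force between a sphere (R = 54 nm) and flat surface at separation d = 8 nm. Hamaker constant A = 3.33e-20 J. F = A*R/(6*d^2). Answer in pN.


Convert to SI: R = 54 nm = 5.4e-08 m, d = 8 nm = 8e-09 m
F = A * R / (6 * d^2)
F = 3.33e-20 * 5.4e-08 / (6 * (8e-09)^2)
F = 4.68281e-12 N = 4.683 pN

4.683


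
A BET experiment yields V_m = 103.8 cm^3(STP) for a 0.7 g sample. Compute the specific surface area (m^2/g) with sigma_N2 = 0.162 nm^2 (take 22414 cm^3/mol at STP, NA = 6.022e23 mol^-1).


Number of moles in monolayer = V_m / 22414 = 103.8 / 22414 = 0.00463103
Number of molecules = moles * NA = 0.00463103 * 6.022e23
SA = molecules * sigma / mass
SA = (103.8 / 22414) * 6.022e23 * 0.162e-18 / 0.7
SA = 645.4 m^2/g

645.4


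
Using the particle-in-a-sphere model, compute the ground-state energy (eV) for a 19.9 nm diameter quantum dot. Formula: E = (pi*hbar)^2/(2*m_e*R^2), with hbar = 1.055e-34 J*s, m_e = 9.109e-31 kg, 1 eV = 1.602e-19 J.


Radius R = 19.9/2 = 9.95 nm = 9.95e-09 m
E = (pi * 1.055e-34)^2 / (2 * 9.109e-31 * (9.95e-09)^2)
E(J) = 6.09057e-22
E = E(J) / 1.602e-19 = 0.0038 eV

0.0038


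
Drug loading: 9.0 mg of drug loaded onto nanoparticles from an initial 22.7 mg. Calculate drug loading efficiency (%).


Drug loading efficiency = (drug loaded / drug initial) * 100
DLE = 9.0 / 22.7 * 100
DLE = 0.3965 * 100
DLE = 39.65%

39.65


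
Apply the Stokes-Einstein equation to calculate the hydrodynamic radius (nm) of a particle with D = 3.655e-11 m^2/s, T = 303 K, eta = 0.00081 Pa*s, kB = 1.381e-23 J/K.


Stokes-Einstein: R = kB*T / (6*pi*eta*D)
R = 1.381e-23 * 303 / (6 * pi * 0.00081 * 3.655e-11)
R = 7.4983e-09 m = 7.5 nm

7.5


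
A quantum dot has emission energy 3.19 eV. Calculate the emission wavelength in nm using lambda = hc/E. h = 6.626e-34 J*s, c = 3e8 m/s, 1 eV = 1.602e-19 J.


Convert energy: E = 3.19 eV = 3.19 * 1.602e-19 = 5.11038e-19 J
lambda = h*c / E = 6.626e-34 * 3e8 / 5.11038e-19
lambda = 3.88973e-07 m = 389.0 nm

389.0


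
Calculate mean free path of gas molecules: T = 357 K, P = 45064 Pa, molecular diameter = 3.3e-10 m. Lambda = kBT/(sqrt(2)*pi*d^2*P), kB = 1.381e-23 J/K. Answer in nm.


Mean free path: lambda = kB*T / (sqrt(2) * pi * d^2 * P)
lambda = 1.381e-23 * 357 / (sqrt(2) * pi * (3.3e-10)^2 * 45064)
lambda = 2.2612e-07 m
lambda = 226.12 nm

226.12


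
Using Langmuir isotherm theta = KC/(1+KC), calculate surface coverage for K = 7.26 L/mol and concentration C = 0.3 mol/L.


Langmuir isotherm: theta = K*C / (1 + K*C)
K*C = 7.26 * 0.3 = 2.178
theta = 2.178 / (1 + 2.178) = 2.178 / 3.178
theta = 0.6853

0.6853


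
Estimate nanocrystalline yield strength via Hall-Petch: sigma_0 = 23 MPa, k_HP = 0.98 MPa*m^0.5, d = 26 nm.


d = 26 nm = 2.6e-08 m
sqrt(d) = 0.0001612452
Hall-Petch contribution = k / sqrt(d) = 0.98 / 0.0001612452 = 6077.7 MPa
sigma = sigma_0 + k/sqrt(d) = 23 + 6077.7 = 6100.7 MPa

6100.7


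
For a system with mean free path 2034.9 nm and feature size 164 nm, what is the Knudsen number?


Knudsen number Kn = lambda / L
Kn = 2034.9 / 164
Kn = 12.4079

12.4079


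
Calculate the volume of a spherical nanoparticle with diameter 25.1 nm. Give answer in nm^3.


Radius r = 25.1/2 = 12.55 nm
Volume V = (4/3) * pi * r^3
V = (4/3) * pi * (12.55)^3
V = 8279.8 nm^3

8279.8


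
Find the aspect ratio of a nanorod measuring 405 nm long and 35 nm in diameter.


Aspect ratio AR = length / diameter
AR = 405 / 35
AR = 11.57

11.57


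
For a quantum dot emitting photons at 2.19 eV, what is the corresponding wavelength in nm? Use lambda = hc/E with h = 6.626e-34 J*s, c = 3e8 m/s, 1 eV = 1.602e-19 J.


Convert energy: E = 2.19 eV = 2.19 * 1.602e-19 = 3.50838e-19 J
lambda = h*c / E = 6.626e-34 * 3e8 / 3.50838e-19
lambda = 5.66586e-07 m = 566.6 nm

566.6


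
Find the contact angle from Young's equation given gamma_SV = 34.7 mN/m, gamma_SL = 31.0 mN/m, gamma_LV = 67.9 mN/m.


cos(theta) = (gamma_SV - gamma_SL) / gamma_LV
cos(theta) = (34.7 - 31.0) / 67.9
cos(theta) = 0.054492
theta = arccos(0.054492) = 86.88 degrees

86.88


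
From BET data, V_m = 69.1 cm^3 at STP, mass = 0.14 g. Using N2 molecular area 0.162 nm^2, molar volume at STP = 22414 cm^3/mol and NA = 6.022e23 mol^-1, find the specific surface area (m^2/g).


Number of moles in monolayer = V_m / 22414 = 69.1 / 22414 = 0.00308289
Number of molecules = moles * NA = 0.00308289 * 6.022e23
SA = molecules * sigma / mass
SA = (69.1 / 22414) * 6.022e23 * 0.162e-18 / 0.14
SA = 2148.3 m^2/g

2148.3


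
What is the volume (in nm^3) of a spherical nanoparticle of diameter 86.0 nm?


Radius r = 86.0/2 = 43 nm
Volume V = (4/3) * pi * r^3
V = (4/3) * pi * (43)^3
V = 333038.14 nm^3

333038.14


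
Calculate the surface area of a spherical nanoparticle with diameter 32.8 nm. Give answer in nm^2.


Radius r = 32.8/2 = 16.4 nm
Surface area SA = 4 * pi * r^2
SA = 4 * pi * (16.4)^2
SA = 3379.85 nm^2

3379.85


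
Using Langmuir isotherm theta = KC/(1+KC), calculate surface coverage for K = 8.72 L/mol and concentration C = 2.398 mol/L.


Langmuir isotherm: theta = K*C / (1 + K*C)
K*C = 8.72 * 2.398 = 20.91056
theta = 20.91056 / (1 + 20.91056) = 20.91056 / 21.91056
theta = 0.9544

0.9544


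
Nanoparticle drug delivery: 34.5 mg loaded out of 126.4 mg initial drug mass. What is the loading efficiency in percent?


Drug loading efficiency = (drug loaded / drug initial) * 100
DLE = 34.5 / 126.4 * 100
DLE = 0.2729 * 100
DLE = 27.29%

27.29


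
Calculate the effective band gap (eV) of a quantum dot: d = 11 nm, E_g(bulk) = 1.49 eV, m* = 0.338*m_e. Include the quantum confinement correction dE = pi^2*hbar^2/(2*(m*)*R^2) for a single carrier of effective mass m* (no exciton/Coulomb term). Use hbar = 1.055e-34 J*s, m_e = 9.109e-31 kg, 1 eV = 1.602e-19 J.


Radius R = 11/2 nm = 5.5e-09 m
Confinement energy dE = pi^2 * hbar^2 / (2 * m_eff * m_e * R^2)
dE = pi^2 * (1.055e-34)^2 / (2 * 0.338 * 9.109e-31 * (5.5e-09)^2) J, divided by 1.602e-19 J/eV
dE = 0.0368 eV
Total band gap = E_g(bulk) + dE = 1.49 + 0.0368 = 1.5268 eV

1.5268


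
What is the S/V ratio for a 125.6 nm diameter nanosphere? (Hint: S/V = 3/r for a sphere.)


Radius r = 125.6/2 = 62.8 nm
S/V = 3 / r = 3 / 62.8
S/V = 0.0478 nm^-1

0.0478


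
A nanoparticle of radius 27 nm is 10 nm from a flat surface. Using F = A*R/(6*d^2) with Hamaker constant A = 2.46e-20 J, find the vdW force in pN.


Convert to SI: R = 27 nm = 2.7e-08 m, d = 10 nm = 1e-08 m
F = A * R / (6 * d^2)
F = 2.46e-20 * 2.7e-08 / (6 * (1e-08)^2)
F = 1.107e-12 N = 1.107 pN

1.107


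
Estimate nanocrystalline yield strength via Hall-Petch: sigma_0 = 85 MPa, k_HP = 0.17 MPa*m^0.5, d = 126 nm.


d = 126 nm = 1.26e-07 m
sqrt(d) = 0.0003549648
Hall-Petch contribution = k / sqrt(d) = 0.17 / 0.0003549648 = 478.9 MPa
sigma = sigma_0 + k/sqrt(d) = 85 + 478.9 = 563.9 MPa

563.9


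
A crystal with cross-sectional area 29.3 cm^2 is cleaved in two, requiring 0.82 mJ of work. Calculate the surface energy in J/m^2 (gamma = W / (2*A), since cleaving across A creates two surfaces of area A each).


Convert: A = 29.3 cm^2 = 0.00293 m^2, W = 0.82 mJ = 0.00082 J
Cleaving exposes two faces of area A, so total new surface = 2*A and gamma = W / (2*A)
gamma = 0.00082 / (2 * 0.00293)
gamma = 0.14 J/m^2

0.14


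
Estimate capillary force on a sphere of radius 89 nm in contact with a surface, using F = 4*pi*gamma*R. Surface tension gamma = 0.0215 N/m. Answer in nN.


Convert radius: R = 89 nm = 8.9e-08 m
F = 4 * pi * gamma * R
F = 4 * pi * 0.0215 * 8.9e-08
F = 2.40458e-08 N = 24.0458 nN

24.0458


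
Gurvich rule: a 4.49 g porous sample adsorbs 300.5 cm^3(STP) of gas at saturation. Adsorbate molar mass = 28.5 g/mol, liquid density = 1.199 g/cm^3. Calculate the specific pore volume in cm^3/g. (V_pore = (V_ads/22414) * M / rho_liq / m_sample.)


Moles adsorbed n = V_ads / 22414 = 300.5 / 22414 = 1.340680e-02 mol
Liquid volume V_liq = n * M / rho_liq = 1.340680e-02 * 28.5 / 1.199 = 0.31868 cm^3
Specific pore volume V_pore = V_liq / m_sample = 0.31868 / 4.49
V_pore = 0.071 cm^3/g

0.071


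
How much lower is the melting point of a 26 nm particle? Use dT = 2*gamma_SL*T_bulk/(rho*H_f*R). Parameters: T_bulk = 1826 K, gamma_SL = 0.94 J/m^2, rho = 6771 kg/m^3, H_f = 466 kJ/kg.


Radius R = 26/2 = 13 nm = 1.3e-08 m
Convert H_f = 466 kJ/kg = 466000 J/kg
dT = 2 * gamma_SL * T_bulk / (rho * H_f * R)
dT = 2 * 0.94 * 1826 / (6771 * 466000 * 1.3e-08)
dT = 83.7 K

83.7


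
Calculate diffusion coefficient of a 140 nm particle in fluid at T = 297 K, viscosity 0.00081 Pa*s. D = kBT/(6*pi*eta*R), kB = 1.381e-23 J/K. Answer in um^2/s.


Radius R = 140/2 = 70 nm = 7e-08 m
D = kB*T / (6*pi*eta*R)
D = 1.381e-23 * 297 / (6 * pi * 0.00081 * 7e-08)
D = 3.83766e-12 m^2/s = 3.838 um^2/s

3.838


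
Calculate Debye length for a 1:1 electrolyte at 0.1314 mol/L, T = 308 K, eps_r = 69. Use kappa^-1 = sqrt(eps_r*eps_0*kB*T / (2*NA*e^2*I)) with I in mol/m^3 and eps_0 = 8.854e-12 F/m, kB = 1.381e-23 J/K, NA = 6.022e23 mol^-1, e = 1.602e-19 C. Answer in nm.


Ionic strength I = 0.1314 * 1^2 * 1000 = 131.4 mol/m^3
kappa^-1 = sqrt(69 * 8.854e-12 * 1.381e-23 * 308 / (2 * 6.022e23 * (1.602e-19)^2 * 131.4))
kappa^-1 = 0.8 nm

0.8


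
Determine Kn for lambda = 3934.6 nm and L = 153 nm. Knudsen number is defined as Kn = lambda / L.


Knudsen number Kn = lambda / L
Kn = 3934.6 / 153
Kn = 25.7163

25.7163


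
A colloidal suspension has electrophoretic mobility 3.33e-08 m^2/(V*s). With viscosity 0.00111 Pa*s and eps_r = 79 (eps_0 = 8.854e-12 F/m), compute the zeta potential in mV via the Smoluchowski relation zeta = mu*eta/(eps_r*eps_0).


Smoluchowski equation: zeta = mu * eta / (eps_r * eps_0)
zeta = 3.33e-08 * 0.00111 / (79 * 8.854e-12)
zeta = 0.052845 V = 52.84 mV

52.84


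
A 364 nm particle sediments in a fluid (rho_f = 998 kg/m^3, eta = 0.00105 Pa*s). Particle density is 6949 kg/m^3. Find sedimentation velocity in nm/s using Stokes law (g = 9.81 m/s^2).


Radius R = 364/2 nm = 1.82e-07 m
Density difference = 6949 - 998 = 5951 kg/m^3
v = 2 * R^2 * (rho_p - rho_f) * g / (9 * eta)
v = 2 * (1.82e-07)^2 * 5951 * 9.81 / (9 * 0.00105)
v = 4.09261e-07 m/s = 409.2606 nm/s

409.2606


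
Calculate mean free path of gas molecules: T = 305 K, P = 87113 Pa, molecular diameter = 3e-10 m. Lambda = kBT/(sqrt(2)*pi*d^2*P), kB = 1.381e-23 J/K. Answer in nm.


Mean free path: lambda = kB*T / (sqrt(2) * pi * d^2 * P)
lambda = 1.381e-23 * 305 / (sqrt(2) * pi * (3e-10)^2 * 87113)
lambda = 1.20921e-07 m
lambda = 120.92 nm

120.92


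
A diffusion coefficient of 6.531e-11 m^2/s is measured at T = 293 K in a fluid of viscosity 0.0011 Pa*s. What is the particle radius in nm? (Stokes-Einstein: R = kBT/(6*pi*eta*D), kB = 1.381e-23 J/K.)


Stokes-Einstein: R = kB*T / (6*pi*eta*D)
R = 1.381e-23 * 293 / (6 * pi * 0.0011 * 6.531e-11)
R = 2.98805e-09 m = 2.99 nm

2.99


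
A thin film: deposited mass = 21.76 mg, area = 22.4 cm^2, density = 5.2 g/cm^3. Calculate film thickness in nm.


Convert: m = 21.76 mg = 2.1760e-05 kg, A = 22.4 cm^2 = 2.2400e-03 m^2, rho = 5.2 g/cm^3 = 5200 kg/m^3
t = m / (A * rho)
t = 2.1760e-05 / (2.2400e-03 * 5200)
t = 1.8681e-06 m = 1868.1 nm

1868.1


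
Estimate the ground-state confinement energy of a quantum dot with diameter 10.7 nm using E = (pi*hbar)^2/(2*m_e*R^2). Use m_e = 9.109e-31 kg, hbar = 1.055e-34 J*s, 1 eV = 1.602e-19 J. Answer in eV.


Radius R = 10.7/2 = 5.35 nm = 5.35e-09 m
E = (pi * 1.055e-34)^2 / (2 * 9.109e-31 * (5.35e-09)^2)
E(J) = 2.10667e-21
E = E(J) / 1.602e-19 = 0.0132 eV

0.0132


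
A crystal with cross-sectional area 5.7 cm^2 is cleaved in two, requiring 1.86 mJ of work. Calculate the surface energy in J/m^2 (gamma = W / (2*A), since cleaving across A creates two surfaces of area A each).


Convert: A = 5.7 cm^2 = 0.00057 m^2, W = 1.86 mJ = 0.00186 J
Cleaving exposes two faces of area A, so total new surface = 2*A and gamma = W / (2*A)
gamma = 0.00186 / (2 * 0.00057)
gamma = 1.632 J/m^2

1.632


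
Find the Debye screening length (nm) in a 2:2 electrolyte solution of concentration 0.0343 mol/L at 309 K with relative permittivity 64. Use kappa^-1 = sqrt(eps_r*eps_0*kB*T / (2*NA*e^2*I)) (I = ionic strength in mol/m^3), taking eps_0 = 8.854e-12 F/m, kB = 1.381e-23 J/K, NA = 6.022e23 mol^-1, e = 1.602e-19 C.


Ionic strength I = 0.0343 * 2^2 * 1000 = 137.2 mol/m^3
kappa^-1 = sqrt(64 * 8.854e-12 * 1.381e-23 * 309 / (2 * 6.022e23 * (1.602e-19)^2 * 137.2))
kappa^-1 = 0.755 nm

0.755


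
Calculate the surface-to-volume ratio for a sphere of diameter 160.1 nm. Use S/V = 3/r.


Radius r = 160.1/2 = 80.05 nm
S/V = 3 / r = 3 / 80.05
S/V = 0.0375 nm^-1

0.0375


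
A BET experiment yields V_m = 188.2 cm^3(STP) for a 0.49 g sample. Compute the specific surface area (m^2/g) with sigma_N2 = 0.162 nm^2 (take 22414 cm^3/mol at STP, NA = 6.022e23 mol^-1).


Number of moles in monolayer = V_m / 22414 = 188.2 / 22414 = 0.00839654
Number of molecules = moles * NA = 0.00839654 * 6.022e23
SA = molecules * sigma / mass
SA = (188.2 / 22414) * 6.022e23 * 0.162e-18 / 0.49
SA = 1671.7 m^2/g

1671.7


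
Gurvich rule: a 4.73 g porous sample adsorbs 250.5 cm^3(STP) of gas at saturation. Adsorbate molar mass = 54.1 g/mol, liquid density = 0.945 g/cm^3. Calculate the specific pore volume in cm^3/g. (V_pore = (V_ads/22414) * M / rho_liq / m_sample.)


Moles adsorbed n = V_ads / 22414 = 250.5 / 22414 = 1.117605e-02 mol
Liquid volume V_liq = n * M / rho_liq = 1.117605e-02 * 54.1 / 0.945 = 0.63981 cm^3
Specific pore volume V_pore = V_liq / m_sample = 0.63981 / 4.73
V_pore = 0.1353 cm^3/g

0.1353


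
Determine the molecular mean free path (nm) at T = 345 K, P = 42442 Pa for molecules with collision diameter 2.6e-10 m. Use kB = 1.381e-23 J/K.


Mean free path: lambda = kB*T / (sqrt(2) * pi * d^2 * P)
lambda = 1.381e-23 * 345 / (sqrt(2) * pi * (2.6e-10)^2 * 42442)
lambda = 3.73771e-07 m
lambda = 373.77 nm

373.77


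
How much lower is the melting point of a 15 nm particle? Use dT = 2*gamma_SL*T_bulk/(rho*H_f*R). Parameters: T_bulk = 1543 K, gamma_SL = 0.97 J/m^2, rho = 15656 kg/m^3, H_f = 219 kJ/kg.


Radius R = 15/2 = 7.5 nm = 7.5e-09 m
Convert H_f = 219 kJ/kg = 219000 J/kg
dT = 2 * gamma_SL * T_bulk / (rho * H_f * R)
dT = 2 * 0.97 * 1543 / (15656 * 219000 * 7.5e-09)
dT = 116.4 K

116.4


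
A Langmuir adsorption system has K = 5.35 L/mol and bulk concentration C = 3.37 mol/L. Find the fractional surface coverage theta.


Langmuir isotherm: theta = K*C / (1 + K*C)
K*C = 5.35 * 3.37 = 18.0295
theta = 18.0295 / (1 + 18.0295) = 18.0295 / 19.0295
theta = 0.9475

0.9475


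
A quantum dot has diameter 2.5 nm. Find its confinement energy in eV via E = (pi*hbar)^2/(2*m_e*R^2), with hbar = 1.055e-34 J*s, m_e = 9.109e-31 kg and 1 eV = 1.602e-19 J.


Radius R = 2.5/2 = 1.25 nm = 1.25e-09 m
E = (pi * 1.055e-34)^2 / (2 * 9.109e-31 * (1.25e-09)^2)
E(J) = 3.85908e-20
E = E(J) / 1.602e-19 = 0.2409 eV

0.2409


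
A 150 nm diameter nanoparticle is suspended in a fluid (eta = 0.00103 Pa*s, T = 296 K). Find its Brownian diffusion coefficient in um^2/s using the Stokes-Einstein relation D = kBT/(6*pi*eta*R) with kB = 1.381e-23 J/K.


Radius R = 150/2 = 75 nm = 7.5e-08 m
D = kB*T / (6*pi*eta*R)
D = 1.381e-23 * 296 / (6 * pi * 0.00103 * 7.5e-08)
D = 2.80728e-12 m^2/s = 2.807 um^2/s

2.807


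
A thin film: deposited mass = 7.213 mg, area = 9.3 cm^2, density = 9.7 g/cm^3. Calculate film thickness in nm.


Convert: m = 7.213 mg = 7.2130e-06 kg, A = 9.3 cm^2 = 9.3000e-04 m^2, rho = 9.7 g/cm^3 = 9700 kg/m^3
t = m / (A * rho)
t = 7.2130e-06 / (9.3000e-04 * 9700)
t = 7.9958e-07 m = 799.6 nm

799.6


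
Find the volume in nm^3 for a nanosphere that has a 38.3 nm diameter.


Radius r = 38.3/2 = 19.15 nm
Volume V = (4/3) * pi * r^3
V = (4/3) * pi * (19.15)^3
V = 29416.77 nm^3

29416.77


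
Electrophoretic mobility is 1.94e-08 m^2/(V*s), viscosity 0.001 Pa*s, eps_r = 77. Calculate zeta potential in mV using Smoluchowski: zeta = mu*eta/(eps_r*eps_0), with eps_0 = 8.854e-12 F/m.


Smoluchowski equation: zeta = mu * eta / (eps_r * eps_0)
zeta = 1.94e-08 * 0.001 / (77 * 8.854e-12)
zeta = 0.028456 V = 28.46 mV

28.46


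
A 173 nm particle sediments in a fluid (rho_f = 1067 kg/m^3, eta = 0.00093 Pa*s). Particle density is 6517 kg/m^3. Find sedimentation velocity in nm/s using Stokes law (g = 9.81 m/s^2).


Radius R = 173/2 nm = 8.65e-08 m
Density difference = 6517 - 1067 = 5450 kg/m^3
v = 2 * R^2 * (rho_p - rho_f) * g / (9 * eta)
v = 2 * (8.65e-08)^2 * 5450 * 9.81 / (9 * 0.00093)
v = 9.55878e-08 m/s = 95.5878 nm/s

95.5878


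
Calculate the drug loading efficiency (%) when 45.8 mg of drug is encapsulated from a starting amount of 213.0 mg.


Drug loading efficiency = (drug loaded / drug initial) * 100
DLE = 45.8 / 213.0 * 100
DLE = 0.215 * 100
DLE = 21.5%

21.5


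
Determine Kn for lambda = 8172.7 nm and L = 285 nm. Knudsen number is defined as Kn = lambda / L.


Knudsen number Kn = lambda / L
Kn = 8172.7 / 285
Kn = 28.6761

28.6761


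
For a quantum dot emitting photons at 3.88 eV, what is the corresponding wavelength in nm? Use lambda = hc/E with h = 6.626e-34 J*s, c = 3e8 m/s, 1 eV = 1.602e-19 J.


Convert energy: E = 3.88 eV = 3.88 * 1.602e-19 = 6.21576e-19 J
lambda = h*c / E = 6.626e-34 * 3e8 / 6.21576e-19
lambda = 3.198e-07 m = 319.8 nm

319.8


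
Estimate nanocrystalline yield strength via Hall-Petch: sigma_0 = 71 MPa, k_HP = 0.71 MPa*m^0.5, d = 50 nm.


d = 50 nm = 5e-08 m
sqrt(d) = 0.0002236068
Hall-Petch contribution = k / sqrt(d) = 0.71 / 0.0002236068 = 3175.2 MPa
sigma = sigma_0 + k/sqrt(d) = 71 + 3175.2 = 3246.2 MPa

3246.2


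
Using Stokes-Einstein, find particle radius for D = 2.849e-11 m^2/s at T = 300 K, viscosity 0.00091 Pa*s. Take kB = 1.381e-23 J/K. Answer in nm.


Stokes-Einstein: R = kB*T / (6*pi*eta*D)
R = 1.381e-23 * 300 / (6 * pi * 0.00091 * 2.849e-11)
R = 8.47774e-09 m = 8.48 nm

8.48


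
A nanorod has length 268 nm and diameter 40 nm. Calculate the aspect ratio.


Aspect ratio AR = length / diameter
AR = 268 / 40
AR = 6.7

6.7


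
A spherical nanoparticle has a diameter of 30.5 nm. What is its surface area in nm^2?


Radius r = 30.5/2 = 15.25 nm
Surface area SA = 4 * pi * r^2
SA = 4 * pi * (15.25)^2
SA = 2922.47 nm^2

2922.47


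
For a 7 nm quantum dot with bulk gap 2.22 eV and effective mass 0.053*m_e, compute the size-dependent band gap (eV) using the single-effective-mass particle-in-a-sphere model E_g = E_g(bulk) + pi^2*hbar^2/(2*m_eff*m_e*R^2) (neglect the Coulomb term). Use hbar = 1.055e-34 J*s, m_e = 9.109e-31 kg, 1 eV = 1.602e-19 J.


Radius R = 7/2 nm = 3.5e-09 m
Confinement energy dE = pi^2 * hbar^2 / (2 * m_eff * m_e * R^2)
dE = pi^2 * (1.055e-34)^2 / (2 * 0.053 * 9.109e-31 * (3.5e-09)^2) J, divided by 1.602e-19 J/eV
dE = 0.5797 eV
Total band gap = E_g(bulk) + dE = 2.22 + 0.5797 = 2.7997 eV

2.7997


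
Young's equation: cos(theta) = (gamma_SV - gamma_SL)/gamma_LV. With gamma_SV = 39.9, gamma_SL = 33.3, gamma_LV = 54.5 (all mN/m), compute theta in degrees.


cos(theta) = (gamma_SV - gamma_SL) / gamma_LV
cos(theta) = (39.9 - 33.3) / 54.5
cos(theta) = 0.121101
theta = arccos(0.121101) = 83.04 degrees

83.04


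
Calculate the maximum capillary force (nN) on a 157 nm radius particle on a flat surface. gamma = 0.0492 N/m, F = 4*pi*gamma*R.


Convert radius: R = 157 nm = 1.57e-07 m
F = 4 * pi * gamma * R
F = 4 * pi * 0.0492 * 1.57e-07
F = 9.70677e-08 N = 97.0677 nN

97.0677


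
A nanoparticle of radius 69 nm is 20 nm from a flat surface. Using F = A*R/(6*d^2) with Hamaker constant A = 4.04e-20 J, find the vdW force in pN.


Convert to SI: R = 69 nm = 6.9e-08 m, d = 20 nm = 2e-08 m
F = A * R / (6 * d^2)
F = 4.04e-20 * 6.9e-08 / (6 * (2e-08)^2)
F = 1.1615e-12 N = 1.161 pN

1.161


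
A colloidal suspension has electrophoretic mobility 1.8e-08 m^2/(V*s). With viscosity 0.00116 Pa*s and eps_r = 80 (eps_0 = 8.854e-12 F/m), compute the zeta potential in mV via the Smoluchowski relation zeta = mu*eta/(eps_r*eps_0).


Smoluchowski equation: zeta = mu * eta / (eps_r * eps_0)
zeta = 1.8e-08 * 0.00116 / (80 * 8.854e-12)
zeta = 0.029478 V = 29.48 mV

29.48


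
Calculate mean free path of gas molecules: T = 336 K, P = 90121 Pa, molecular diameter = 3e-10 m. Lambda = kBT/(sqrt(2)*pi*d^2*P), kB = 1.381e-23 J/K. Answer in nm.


Mean free path: lambda = kB*T / (sqrt(2) * pi * d^2 * P)
lambda = 1.381e-23 * 336 / (sqrt(2) * pi * (3e-10)^2 * 90121)
lambda = 1.28766e-07 m
lambda = 128.77 nm

128.77


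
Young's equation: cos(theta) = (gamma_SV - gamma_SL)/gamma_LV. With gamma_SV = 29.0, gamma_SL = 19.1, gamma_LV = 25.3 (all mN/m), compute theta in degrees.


cos(theta) = (gamma_SV - gamma_SL) / gamma_LV
cos(theta) = (29.0 - 19.1) / 25.3
cos(theta) = 0.391304
theta = arccos(0.391304) = 66.96 degrees

66.96


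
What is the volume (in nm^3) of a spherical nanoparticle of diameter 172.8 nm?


Radius r = 172.8/2 = 86.4 nm
Volume V = (4/3) * pi * r^3
V = (4/3) * pi * (86.4)^3
V = 2701654.67 nm^3

2701654.67


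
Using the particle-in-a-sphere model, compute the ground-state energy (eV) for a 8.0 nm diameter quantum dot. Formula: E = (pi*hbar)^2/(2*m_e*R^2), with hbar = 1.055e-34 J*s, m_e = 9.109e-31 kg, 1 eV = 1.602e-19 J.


Radius R = 8.0/2 = 4 nm = 4e-09 m
E = (pi * 1.055e-34)^2 / (2 * 9.109e-31 * (4e-09)^2)
E(J) = 3.76863e-21
E = E(J) / 1.602e-19 = 0.0235 eV

0.0235


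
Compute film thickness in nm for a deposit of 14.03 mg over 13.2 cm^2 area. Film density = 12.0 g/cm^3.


Convert: m = 14.03 mg = 1.4030e-05 kg, A = 13.2 cm^2 = 1.3200e-03 m^2, rho = 12.0 g/cm^3 = 12000 kg/m^3
t = m / (A * rho)
t = 1.4030e-05 / (1.3200e-03 * 12000)
t = 8.8573e-07 m = 885.7 nm

885.7


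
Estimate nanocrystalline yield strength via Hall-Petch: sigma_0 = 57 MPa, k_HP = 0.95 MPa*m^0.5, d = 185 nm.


d = 185 nm = 1.85e-07 m
sqrt(d) = 0.0004301163
Hall-Petch contribution = k / sqrt(d) = 0.95 / 0.0004301163 = 2208.7 MPa
sigma = sigma_0 + k/sqrt(d) = 57 + 2208.7 = 2265.7 MPa

2265.7


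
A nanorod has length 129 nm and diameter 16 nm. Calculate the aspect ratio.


Aspect ratio AR = length / diameter
AR = 129 / 16
AR = 8.06

8.06


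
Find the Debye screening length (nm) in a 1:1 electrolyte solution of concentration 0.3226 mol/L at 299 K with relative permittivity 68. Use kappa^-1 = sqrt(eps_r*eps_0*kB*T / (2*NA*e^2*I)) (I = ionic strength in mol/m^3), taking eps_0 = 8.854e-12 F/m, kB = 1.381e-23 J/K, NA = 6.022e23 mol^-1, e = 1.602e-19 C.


Ionic strength I = 0.3226 * 1^2 * 1000 = 322.6 mol/m^3
kappa^-1 = sqrt(68 * 8.854e-12 * 1.381e-23 * 299 / (2 * 6.022e23 * (1.602e-19)^2 * 322.6))
kappa^-1 = 0.499 nm

0.499


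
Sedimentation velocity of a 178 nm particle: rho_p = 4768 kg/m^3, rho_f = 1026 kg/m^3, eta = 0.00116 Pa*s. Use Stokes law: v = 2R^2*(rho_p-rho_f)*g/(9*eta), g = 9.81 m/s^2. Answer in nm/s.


Radius R = 178/2 nm = 8.9e-08 m
Density difference = 4768 - 1026 = 3742 kg/m^3
v = 2 * R^2 * (rho_p - rho_f) * g / (9 * eta)
v = 2 * (8.9e-08)^2 * 3742 * 9.81 / (9 * 0.00116)
v = 5.57035e-08 m/s = 55.7035 nm/s

55.7035


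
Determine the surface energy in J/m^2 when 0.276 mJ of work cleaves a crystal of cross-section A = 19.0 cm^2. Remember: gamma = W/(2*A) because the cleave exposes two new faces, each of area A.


Convert: A = 19.0 cm^2 = 0.0019 m^2, W = 0.276 mJ = 0.000276 J
Cleaving exposes two faces of area A, so total new surface = 2*A and gamma = W / (2*A)
gamma = 0.000276 / (2 * 0.0019)
gamma = 0.073 J/m^2

0.073


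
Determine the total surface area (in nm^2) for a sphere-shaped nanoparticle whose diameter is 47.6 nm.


Radius r = 47.6/2 = 23.8 nm
Surface area SA = 4 * pi * r^2
SA = 4 * pi * (23.8)^2
SA = 7118.09 nm^2

7118.09


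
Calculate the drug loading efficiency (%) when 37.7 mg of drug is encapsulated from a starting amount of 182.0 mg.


Drug loading efficiency = (drug loaded / drug initial) * 100
DLE = 37.7 / 182.0 * 100
DLE = 0.2071 * 100
DLE = 20.71%

20.71


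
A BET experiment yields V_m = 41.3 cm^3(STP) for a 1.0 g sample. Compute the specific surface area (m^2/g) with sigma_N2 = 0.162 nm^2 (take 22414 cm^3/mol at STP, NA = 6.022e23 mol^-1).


Number of moles in monolayer = V_m / 22414 = 41.3 / 22414 = 0.0018426
Number of molecules = moles * NA = 0.0018426 * 6.022e23
SA = molecules * sigma / mass
SA = (41.3 / 22414) * 6.022e23 * 0.162e-18 / 1.0
SA = 179.8 m^2/g

179.8


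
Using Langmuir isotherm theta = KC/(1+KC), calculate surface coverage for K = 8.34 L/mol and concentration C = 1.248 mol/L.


Langmuir isotherm: theta = K*C / (1 + K*C)
K*C = 8.34 * 1.248 = 10.40832
theta = 10.40832 / (1 + 10.40832) = 10.40832 / 11.40832
theta = 0.9123

0.9123


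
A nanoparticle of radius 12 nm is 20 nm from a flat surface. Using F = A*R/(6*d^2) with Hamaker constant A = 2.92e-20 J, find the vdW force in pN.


Convert to SI: R = 12 nm = 1.2e-08 m, d = 20 nm = 2e-08 m
F = A * R / (6 * d^2)
F = 2.92e-20 * 1.2e-08 / (6 * (2e-08)^2)
F = 1.46e-13 N = 0.146 pN

0.146


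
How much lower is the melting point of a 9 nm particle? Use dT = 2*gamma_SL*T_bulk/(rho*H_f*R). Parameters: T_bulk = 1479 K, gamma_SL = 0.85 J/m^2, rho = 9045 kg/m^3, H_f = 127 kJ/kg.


Radius R = 9/2 = 4.5 nm = 4.5e-09 m
Convert H_f = 127 kJ/kg = 127000 J/kg
dT = 2 * gamma_SL * T_bulk / (rho * H_f * R)
dT = 2 * 0.85 * 1479 / (9045 * 127000 * 4.5e-09)
dT = 486.4 K

486.4


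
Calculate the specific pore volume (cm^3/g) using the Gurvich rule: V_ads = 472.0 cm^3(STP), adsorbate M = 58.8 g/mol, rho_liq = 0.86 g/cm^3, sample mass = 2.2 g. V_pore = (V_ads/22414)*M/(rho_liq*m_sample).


Moles adsorbed n = V_ads / 22414 = 472.0 / 22414 = 2.105827e-02 mol
Liquid volume V_liq = n * M / rho_liq = 2.105827e-02 * 58.8 / 0.86 = 1.43980 cm^3
Specific pore volume V_pore = V_liq / m_sample = 1.43980 / 2.2
V_pore = 0.6545 cm^3/g

0.6545


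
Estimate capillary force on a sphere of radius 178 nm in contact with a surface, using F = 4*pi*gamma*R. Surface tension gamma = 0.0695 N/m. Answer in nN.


Convert radius: R = 178 nm = 1.78e-07 m
F = 4 * pi * gamma * R
F = 4 * pi * 0.0695 * 1.78e-07
F = 1.55459e-07 N = 155.4586 nN

155.4586


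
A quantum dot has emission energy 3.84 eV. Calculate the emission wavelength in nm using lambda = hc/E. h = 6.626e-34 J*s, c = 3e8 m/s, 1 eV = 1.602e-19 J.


Convert energy: E = 3.84 eV = 3.84 * 1.602e-19 = 6.15168e-19 J
lambda = h*c / E = 6.626e-34 * 3e8 / 6.15168e-19
lambda = 3.23131e-07 m = 323.1 nm

323.1


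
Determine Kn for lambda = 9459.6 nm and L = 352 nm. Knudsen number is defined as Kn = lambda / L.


Knudsen number Kn = lambda / L
Kn = 9459.6 / 352
Kn = 26.8739

26.8739


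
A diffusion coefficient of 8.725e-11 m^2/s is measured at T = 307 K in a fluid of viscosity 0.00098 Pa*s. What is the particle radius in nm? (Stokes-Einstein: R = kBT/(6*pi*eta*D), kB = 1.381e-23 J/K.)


Stokes-Einstein: R = kB*T / (6*pi*eta*D)
R = 1.381e-23 * 307 / (6 * pi * 0.00098 * 8.725e-11)
R = 2.63051e-09 m = 2.63 nm

2.63


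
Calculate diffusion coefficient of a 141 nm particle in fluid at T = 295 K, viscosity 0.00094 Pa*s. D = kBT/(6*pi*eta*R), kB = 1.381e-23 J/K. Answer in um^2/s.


Radius R = 141/2 = 70.5 nm = 7.05e-08 m
D = kB*T / (6*pi*eta*R)
D = 1.381e-23 * 295 / (6 * pi * 0.00094 * 7.05e-08)
D = 3.26135e-12 m^2/s = 3.261 um^2/s

3.261


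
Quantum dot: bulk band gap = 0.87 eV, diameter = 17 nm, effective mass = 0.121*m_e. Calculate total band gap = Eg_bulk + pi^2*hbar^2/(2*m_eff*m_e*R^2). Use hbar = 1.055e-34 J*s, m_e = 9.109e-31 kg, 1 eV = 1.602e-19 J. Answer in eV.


Radius R = 17/2 nm = 8.5e-09 m
Confinement energy dE = pi^2 * hbar^2 / (2 * m_eff * m_e * R^2)
dE = pi^2 * (1.055e-34)^2 / (2 * 0.121 * 9.109e-31 * (8.5e-09)^2) J, divided by 1.602e-19 J/eV
dE = 0.0431 eV
Total band gap = E_g(bulk) + dE = 0.87 + 0.0431 = 0.9131 eV

0.9131


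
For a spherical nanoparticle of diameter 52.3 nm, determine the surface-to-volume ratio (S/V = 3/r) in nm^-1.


Radius r = 52.3/2 = 26.15 nm
S/V = 3 / r = 3 / 26.15
S/V = 0.1147 nm^-1

0.1147


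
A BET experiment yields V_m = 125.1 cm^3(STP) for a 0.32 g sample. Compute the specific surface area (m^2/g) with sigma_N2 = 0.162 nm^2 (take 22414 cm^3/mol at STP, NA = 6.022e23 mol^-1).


Number of moles in monolayer = V_m / 22414 = 125.1 / 22414 = 0.00558133
Number of molecules = moles * NA = 0.00558133 * 6.022e23
SA = molecules * sigma / mass
SA = (125.1 / 22414) * 6.022e23 * 0.162e-18 / 0.32
SA = 1701.5 m^2/g

1701.5
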